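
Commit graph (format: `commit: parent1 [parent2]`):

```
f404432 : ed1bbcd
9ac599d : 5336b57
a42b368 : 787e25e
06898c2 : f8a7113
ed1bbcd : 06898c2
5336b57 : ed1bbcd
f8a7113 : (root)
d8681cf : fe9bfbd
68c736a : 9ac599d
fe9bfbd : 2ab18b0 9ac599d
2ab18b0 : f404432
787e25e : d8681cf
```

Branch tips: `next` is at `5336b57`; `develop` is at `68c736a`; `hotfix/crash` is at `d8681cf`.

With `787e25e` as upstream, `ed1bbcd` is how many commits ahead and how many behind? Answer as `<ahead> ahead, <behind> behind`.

Reachable from ed1bbcd: {06898c2, ed1bbcd, f8a7113}.
Reachable from 787e25e: {06898c2, 2ab18b0, 5336b57, 787e25e, 9ac599d, d8681cf, ed1bbcd, f404432, f8a7113, fe9bfbd}.
Only in ed1bbcd's history (ahead): {} — 0.
Only in 787e25e's history (behind): {2ab18b0, 5336b57, 787e25e, 9ac599d, d8681cf, f404432, fe9bfbd} — 7.

0 ahead, 7 behind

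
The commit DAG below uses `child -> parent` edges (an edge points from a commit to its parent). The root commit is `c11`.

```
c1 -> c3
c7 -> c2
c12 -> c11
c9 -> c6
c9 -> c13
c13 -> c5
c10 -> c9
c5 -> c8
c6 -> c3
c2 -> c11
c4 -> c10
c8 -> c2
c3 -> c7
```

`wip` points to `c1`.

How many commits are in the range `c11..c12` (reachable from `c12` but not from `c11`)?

1

Reachable from c12: {c11, c12}.
Reachable from c11: {c11}.
In c12's history but not c11's: {c12} — 1 commit.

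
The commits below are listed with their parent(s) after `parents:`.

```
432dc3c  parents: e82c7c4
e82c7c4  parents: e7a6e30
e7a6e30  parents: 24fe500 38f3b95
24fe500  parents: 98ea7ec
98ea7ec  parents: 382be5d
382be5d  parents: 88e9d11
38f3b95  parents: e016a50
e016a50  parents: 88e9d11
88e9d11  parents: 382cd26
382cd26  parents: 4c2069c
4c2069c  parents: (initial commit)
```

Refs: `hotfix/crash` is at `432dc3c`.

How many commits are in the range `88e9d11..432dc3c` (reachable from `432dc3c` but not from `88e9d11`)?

8

Reachable from 432dc3c: {24fe500, 382be5d, 382cd26, 38f3b95, 432dc3c, 4c2069c, 88e9d11, 98ea7ec, e016a50, e7a6e30, e82c7c4}.
Reachable from 88e9d11: {382cd26, 4c2069c, 88e9d11}.
In 432dc3c's history but not 88e9d11's: {24fe500, 382be5d, 38f3b95, 432dc3c, 98ea7ec, e016a50, e7a6e30, e82c7c4} — 8 commits.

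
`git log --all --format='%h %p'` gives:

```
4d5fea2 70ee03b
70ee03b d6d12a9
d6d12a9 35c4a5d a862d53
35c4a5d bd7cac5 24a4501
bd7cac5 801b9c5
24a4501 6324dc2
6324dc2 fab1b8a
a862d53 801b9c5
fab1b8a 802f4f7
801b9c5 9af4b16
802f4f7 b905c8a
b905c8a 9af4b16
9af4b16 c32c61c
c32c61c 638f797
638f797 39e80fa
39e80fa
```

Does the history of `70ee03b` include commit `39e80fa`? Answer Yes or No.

Yes

Ancestors of 70ee03b (commits reachable by following parents): {24a4501, 35c4a5d, 39e80fa, 6324dc2, 638f797, 70ee03b, 801b9c5, 802f4f7, 9af4b16, a862d53, b905c8a, bd7cac5, c32c61c, d6d12a9, fab1b8a}.
39e80fa is in that set, so it is an ancestor of 70ee03b.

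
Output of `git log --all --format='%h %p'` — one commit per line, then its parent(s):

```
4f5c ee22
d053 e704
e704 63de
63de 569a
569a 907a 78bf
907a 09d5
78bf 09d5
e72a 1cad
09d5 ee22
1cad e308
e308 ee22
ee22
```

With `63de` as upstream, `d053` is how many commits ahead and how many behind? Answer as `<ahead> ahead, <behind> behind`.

Reachable from d053: {09d5, 569a, 63de, 78bf, 907a, d053, e704, ee22}.
Reachable from 63de: {09d5, 569a, 63de, 78bf, 907a, ee22}.
Only in d053's history (ahead): {d053, e704} — 2.
Only in 63de's history (behind): {} — 0.

2 ahead, 0 behind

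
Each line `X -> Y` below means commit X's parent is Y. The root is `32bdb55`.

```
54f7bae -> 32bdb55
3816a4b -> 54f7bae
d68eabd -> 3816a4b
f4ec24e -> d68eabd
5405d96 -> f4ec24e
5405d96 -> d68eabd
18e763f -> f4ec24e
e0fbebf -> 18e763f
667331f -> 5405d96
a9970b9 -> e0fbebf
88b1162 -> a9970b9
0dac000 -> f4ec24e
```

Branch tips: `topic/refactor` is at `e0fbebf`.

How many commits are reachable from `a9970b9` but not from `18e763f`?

Reachable from a9970b9: {18e763f, 32bdb55, 3816a4b, 54f7bae, a9970b9, d68eabd, e0fbebf, f4ec24e}.
Reachable from 18e763f: {18e763f, 32bdb55, 3816a4b, 54f7bae, d68eabd, f4ec24e}.
In a9970b9's history but not 18e763f's: {a9970b9, e0fbebf} — 2 commits.

2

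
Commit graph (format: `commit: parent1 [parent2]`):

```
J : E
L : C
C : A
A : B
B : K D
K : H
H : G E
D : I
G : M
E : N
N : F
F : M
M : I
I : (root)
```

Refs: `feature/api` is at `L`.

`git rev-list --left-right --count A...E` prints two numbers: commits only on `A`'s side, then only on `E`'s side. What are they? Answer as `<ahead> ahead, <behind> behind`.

6 ahead, 0 behind

Reachable from A: {A, B, D, E, F, G, H, I, K, M, N}.
Reachable from E: {E, F, I, M, N}.
Only in A's history (ahead): {A, B, D, G, H, K} — 6.
Only in E's history (behind): {} — 0.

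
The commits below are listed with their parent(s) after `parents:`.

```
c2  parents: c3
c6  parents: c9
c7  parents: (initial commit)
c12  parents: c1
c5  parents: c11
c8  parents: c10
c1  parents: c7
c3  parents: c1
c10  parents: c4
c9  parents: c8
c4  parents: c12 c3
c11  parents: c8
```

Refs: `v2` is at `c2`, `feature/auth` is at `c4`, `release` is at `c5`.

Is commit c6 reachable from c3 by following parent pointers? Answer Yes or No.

No

Ancestors of c3: {c1, c3, c7}.
c6 is not in that set, so it is not an ancestor of c3.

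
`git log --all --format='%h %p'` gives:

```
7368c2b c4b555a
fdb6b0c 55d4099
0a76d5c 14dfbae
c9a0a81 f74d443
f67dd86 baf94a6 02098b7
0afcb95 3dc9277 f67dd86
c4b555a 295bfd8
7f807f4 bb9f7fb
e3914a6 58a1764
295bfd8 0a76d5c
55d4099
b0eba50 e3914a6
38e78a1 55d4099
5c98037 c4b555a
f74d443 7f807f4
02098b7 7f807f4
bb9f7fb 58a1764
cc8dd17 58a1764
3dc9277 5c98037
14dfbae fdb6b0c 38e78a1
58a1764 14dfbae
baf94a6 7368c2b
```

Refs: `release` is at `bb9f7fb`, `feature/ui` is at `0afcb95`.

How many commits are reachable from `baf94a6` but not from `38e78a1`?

7

Reachable from baf94a6: {0a76d5c, 14dfbae, 295bfd8, 38e78a1, 55d4099, 7368c2b, baf94a6, c4b555a, fdb6b0c}.
Reachable from 38e78a1: {38e78a1, 55d4099}.
In baf94a6's history but not 38e78a1's: {0a76d5c, 14dfbae, 295bfd8, 7368c2b, baf94a6, c4b555a, fdb6b0c} — 7 commits.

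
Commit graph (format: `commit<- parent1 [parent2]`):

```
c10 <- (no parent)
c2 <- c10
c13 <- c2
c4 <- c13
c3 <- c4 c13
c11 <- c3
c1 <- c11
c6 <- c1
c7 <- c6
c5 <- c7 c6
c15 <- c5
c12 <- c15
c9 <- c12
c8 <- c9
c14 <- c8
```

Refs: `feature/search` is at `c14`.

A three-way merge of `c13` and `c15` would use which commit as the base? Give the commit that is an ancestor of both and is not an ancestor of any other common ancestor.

Ancestors of c13: {c10, c13, c2}.
Ancestors of c15: {c1, c10, c11, c13, c15, c2, c3, c4, c5, c6, c7}.
Common ancestors: {c10, c13, c2}.
Among these, c13 is not an ancestor of any other common ancestor — it is the merge base.

c13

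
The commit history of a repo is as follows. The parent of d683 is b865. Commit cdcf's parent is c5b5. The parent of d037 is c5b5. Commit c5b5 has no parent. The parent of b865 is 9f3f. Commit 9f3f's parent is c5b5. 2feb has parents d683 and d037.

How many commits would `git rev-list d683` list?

Walking parent pointers from d683: reachable set = {9f3f, b865, c5b5, d683}.
That is 4 commits.

4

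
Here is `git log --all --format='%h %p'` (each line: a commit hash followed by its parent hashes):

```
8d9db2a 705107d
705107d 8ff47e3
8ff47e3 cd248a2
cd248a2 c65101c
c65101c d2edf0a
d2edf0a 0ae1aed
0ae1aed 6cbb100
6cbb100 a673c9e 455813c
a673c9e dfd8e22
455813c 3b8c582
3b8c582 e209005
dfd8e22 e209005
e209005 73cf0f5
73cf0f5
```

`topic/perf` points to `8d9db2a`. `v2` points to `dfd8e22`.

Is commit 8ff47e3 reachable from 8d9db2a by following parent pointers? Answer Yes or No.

Yes

Ancestors of 8d9db2a (commits reachable by following parents): {0ae1aed, 3b8c582, 455813c, 6cbb100, 705107d, 73cf0f5, 8d9db2a, 8ff47e3, a673c9e, c65101c, cd248a2, d2edf0a, dfd8e22, e209005}.
8ff47e3 is in that set, so it is an ancestor of 8d9db2a.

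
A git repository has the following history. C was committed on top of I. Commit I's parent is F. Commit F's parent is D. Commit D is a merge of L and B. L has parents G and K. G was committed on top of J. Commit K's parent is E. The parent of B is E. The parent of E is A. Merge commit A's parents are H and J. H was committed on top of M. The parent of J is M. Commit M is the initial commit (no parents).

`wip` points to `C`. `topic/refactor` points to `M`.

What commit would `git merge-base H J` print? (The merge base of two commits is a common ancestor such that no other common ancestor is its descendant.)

M

Ancestors of H: {H, M}.
Ancestors of J: {J, M}.
Common ancestors: {M}.
The only common ancestor is M, so it is the merge base.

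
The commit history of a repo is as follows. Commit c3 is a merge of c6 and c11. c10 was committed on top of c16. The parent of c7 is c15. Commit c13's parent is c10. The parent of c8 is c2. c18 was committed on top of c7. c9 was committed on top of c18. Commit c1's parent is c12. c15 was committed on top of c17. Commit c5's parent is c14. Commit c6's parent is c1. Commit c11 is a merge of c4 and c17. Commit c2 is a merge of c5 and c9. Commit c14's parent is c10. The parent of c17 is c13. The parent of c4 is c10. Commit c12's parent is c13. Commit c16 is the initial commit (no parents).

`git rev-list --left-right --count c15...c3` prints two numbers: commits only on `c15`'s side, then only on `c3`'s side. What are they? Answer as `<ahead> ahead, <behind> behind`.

Reachable from c15: {c10, c13, c15, c16, c17}.
Reachable from c3: {c1, c10, c11, c12, c13, c16, c17, c3, c4, c6}.
Only in c15's history (ahead): {c15} — 1.
Only in c3's history (behind): {c1, c11, c12, c3, c4, c6} — 6.

1 ahead, 6 behind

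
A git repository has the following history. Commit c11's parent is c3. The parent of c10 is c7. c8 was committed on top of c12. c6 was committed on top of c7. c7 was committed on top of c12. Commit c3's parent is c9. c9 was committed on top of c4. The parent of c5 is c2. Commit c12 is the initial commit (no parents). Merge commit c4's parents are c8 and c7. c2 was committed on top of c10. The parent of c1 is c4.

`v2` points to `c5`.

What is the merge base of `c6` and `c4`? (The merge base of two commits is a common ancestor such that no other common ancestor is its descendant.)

Ancestors of c6: {c12, c6, c7}.
Ancestors of c4: {c12, c4, c7, c8}.
Common ancestors: {c12, c7}.
Among these, c7 is not an ancestor of any other common ancestor — it is the merge base.

c7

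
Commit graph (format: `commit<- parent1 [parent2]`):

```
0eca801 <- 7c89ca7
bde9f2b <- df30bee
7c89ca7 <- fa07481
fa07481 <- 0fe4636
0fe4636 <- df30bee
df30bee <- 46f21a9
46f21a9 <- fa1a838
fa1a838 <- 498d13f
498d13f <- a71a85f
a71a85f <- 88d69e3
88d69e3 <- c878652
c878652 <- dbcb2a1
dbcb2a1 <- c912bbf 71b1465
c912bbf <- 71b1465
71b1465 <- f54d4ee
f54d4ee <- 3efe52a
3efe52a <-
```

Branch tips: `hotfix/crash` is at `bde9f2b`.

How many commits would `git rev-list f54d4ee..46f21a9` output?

9

Reachable from 46f21a9: {3efe52a, 46f21a9, 498d13f, 71b1465, 88d69e3, a71a85f, c878652, c912bbf, dbcb2a1, f54d4ee, fa1a838}.
Reachable from f54d4ee: {3efe52a, f54d4ee}.
In 46f21a9's history but not f54d4ee's: {46f21a9, 498d13f, 71b1465, 88d69e3, a71a85f, c878652, c912bbf, dbcb2a1, fa1a838} — 9 commits.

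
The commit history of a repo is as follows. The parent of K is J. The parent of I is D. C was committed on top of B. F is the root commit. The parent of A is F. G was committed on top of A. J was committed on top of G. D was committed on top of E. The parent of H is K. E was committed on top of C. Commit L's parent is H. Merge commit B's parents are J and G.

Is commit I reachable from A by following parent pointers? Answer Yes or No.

No

Ancestors of A: {A, F}.
I is not in that set, so it is not an ancestor of A.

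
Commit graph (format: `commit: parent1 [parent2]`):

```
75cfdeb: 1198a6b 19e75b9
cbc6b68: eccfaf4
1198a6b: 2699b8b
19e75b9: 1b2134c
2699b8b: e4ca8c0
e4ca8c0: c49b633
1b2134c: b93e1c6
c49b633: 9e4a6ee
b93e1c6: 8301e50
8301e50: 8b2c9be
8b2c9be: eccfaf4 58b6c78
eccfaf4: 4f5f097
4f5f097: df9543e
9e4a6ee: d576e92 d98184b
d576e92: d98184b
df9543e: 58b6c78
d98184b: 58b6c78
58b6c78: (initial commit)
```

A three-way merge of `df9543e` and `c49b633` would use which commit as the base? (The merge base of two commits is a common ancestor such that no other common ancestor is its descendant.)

58b6c78

Ancestors of df9543e: {58b6c78, df9543e}.
Ancestors of c49b633: {58b6c78, 9e4a6ee, c49b633, d576e92, d98184b}.
Common ancestors: {58b6c78}.
The only common ancestor is 58b6c78, so it is the merge base.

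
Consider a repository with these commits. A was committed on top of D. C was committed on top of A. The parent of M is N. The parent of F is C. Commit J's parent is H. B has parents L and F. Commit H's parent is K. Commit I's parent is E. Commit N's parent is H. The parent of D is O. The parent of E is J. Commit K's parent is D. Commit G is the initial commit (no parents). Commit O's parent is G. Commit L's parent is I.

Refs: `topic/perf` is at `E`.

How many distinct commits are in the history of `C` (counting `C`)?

5

Walking parent pointers from C: reachable set = {A, C, D, G, O}.
That is 5 commits.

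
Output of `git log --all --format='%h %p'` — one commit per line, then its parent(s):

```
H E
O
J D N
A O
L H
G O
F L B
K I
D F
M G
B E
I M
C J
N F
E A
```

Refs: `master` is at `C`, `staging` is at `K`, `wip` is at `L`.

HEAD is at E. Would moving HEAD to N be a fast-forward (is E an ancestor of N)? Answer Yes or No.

Yes

A fast-forward from E to N is possible iff E is an ancestor of N.
Ancestors of N: {A, B, E, F, H, L, N, O}.
E is among them, so fast-forward is possible.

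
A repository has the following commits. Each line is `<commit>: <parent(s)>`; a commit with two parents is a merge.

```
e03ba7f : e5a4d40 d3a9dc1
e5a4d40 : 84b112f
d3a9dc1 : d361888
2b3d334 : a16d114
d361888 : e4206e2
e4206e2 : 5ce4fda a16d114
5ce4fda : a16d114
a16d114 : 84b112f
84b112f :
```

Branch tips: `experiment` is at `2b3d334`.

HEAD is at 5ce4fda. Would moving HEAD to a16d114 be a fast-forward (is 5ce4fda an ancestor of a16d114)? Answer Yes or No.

A fast-forward from 5ce4fda to a16d114 is possible iff 5ce4fda is an ancestor of a16d114.
Ancestors of a16d114: {84b112f, a16d114}.
5ce4fda is not among them, so fast-forward is not possible.

No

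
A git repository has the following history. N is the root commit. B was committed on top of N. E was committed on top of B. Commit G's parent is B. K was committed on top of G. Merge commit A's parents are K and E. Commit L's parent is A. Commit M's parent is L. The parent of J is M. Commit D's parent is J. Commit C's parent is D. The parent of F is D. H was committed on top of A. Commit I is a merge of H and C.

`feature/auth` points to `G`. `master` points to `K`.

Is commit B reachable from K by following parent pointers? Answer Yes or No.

Ancestors of K (commits reachable by following parents): {B, G, K, N}.
B is in that set, so it is an ancestor of K.

Yes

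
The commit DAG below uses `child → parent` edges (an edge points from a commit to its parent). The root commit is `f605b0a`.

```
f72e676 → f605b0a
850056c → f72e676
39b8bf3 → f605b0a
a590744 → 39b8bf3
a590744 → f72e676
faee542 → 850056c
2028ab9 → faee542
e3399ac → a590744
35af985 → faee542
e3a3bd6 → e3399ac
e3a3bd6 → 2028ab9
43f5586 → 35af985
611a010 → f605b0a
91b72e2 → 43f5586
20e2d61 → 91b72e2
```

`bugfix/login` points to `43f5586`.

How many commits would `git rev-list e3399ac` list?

5

Walking parent pointers from e3399ac: reachable set = {39b8bf3, a590744, e3399ac, f605b0a, f72e676}.
That is 5 commits.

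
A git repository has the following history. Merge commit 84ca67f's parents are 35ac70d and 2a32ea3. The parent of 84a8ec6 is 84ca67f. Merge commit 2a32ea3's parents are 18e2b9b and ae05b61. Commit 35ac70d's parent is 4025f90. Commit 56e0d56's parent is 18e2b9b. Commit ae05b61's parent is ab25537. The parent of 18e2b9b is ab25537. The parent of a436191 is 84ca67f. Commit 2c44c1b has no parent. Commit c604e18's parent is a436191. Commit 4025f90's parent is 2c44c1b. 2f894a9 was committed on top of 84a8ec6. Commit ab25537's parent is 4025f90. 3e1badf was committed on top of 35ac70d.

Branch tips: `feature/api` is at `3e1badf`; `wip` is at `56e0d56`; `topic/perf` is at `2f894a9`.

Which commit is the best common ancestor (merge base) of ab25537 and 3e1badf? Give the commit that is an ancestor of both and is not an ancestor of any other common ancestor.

Ancestors of ab25537: {2c44c1b, 4025f90, ab25537}.
Ancestors of 3e1badf: {2c44c1b, 35ac70d, 3e1badf, 4025f90}.
Common ancestors: {2c44c1b, 4025f90}.
Among these, 4025f90 is not an ancestor of any other common ancestor — it is the merge base.

4025f90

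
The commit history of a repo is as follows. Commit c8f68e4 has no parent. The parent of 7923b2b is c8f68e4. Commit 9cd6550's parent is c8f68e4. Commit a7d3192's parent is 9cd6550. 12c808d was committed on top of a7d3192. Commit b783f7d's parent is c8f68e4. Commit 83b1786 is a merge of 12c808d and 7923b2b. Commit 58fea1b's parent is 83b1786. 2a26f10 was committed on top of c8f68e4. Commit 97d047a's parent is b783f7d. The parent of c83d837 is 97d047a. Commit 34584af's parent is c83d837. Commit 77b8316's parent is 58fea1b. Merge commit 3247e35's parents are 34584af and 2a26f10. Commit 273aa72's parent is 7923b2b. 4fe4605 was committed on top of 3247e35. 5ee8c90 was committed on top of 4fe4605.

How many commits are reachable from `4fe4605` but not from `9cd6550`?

Reachable from 4fe4605: {2a26f10, 3247e35, 34584af, 4fe4605, 97d047a, b783f7d, c83d837, c8f68e4}.
Reachable from 9cd6550: {9cd6550, c8f68e4}.
In 4fe4605's history but not 9cd6550's: {2a26f10, 3247e35, 34584af, 4fe4605, 97d047a, b783f7d, c83d837} — 7 commits.

7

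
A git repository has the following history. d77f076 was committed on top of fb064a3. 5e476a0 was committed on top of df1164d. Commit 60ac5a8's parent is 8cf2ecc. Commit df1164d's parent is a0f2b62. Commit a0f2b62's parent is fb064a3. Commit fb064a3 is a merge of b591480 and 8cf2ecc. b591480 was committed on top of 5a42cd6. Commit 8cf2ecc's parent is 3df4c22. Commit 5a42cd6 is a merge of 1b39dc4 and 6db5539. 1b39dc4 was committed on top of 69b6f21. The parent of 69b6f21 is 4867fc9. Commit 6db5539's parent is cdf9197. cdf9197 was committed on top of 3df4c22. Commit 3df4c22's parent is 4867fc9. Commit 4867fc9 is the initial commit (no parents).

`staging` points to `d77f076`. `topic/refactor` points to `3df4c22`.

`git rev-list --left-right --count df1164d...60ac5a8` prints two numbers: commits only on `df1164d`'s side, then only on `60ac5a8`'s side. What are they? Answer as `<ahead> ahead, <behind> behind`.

9 ahead, 1 behind

Reachable from df1164d: {1b39dc4, 3df4c22, 4867fc9, 5a42cd6, 69b6f21, 6db5539, 8cf2ecc, a0f2b62, b591480, cdf9197, df1164d, fb064a3}.
Reachable from 60ac5a8: {3df4c22, 4867fc9, 60ac5a8, 8cf2ecc}.
Only in df1164d's history (ahead): {1b39dc4, 5a42cd6, 69b6f21, 6db5539, a0f2b62, b591480, cdf9197, df1164d, fb064a3} — 9.
Only in 60ac5a8's history (behind): {60ac5a8} — 1.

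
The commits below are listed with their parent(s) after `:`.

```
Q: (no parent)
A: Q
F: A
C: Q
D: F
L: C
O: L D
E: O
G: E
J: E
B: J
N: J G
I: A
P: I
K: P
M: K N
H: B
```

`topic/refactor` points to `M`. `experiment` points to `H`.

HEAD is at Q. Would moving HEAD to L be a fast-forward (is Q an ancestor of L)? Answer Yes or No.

A fast-forward from Q to L is possible iff Q is an ancestor of L.
Ancestors of L: {C, L, Q}.
Q is among them, so fast-forward is possible.

Yes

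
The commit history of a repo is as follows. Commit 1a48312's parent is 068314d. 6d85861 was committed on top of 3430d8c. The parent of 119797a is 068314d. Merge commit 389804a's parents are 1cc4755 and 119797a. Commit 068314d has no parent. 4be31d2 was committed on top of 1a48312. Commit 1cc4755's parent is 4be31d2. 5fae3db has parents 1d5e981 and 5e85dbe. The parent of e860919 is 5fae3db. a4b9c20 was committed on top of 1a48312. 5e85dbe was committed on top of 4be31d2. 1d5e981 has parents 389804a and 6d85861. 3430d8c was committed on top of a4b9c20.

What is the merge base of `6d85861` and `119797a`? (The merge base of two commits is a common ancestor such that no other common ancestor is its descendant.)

068314d

Ancestors of 6d85861: {068314d, 1a48312, 3430d8c, 6d85861, a4b9c20}.
Ancestors of 119797a: {068314d, 119797a}.
Common ancestors: {068314d}.
The only common ancestor is 068314d, so it is the merge base.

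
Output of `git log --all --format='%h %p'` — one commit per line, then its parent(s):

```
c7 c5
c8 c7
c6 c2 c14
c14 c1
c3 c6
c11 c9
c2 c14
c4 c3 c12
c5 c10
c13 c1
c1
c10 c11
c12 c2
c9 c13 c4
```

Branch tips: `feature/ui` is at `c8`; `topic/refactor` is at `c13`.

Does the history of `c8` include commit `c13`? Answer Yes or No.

Yes

Ancestors of c8 (commits reachable by following parents): {c1, c10, c11, c12, c13, c14, c2, c3, c4, c5, c6, c7, c8, c9}.
c13 is in that set, so it is an ancestor of c8.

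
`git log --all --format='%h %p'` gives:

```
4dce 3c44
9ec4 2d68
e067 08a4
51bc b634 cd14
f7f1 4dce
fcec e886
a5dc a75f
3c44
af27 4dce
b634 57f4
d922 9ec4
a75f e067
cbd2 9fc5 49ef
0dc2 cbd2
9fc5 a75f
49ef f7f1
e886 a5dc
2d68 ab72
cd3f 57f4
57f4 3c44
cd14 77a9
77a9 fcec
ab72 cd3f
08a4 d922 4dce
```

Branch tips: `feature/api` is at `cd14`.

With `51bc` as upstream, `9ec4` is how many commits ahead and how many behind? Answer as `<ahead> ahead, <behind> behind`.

0 ahead, 12 behind

Reachable from 9ec4: {2d68, 3c44, 57f4, 9ec4, ab72, cd3f}.
Reachable from 51bc: {08a4, 2d68, 3c44, 4dce, 51bc, 57f4, 77a9, 9ec4, a5dc, a75f, ab72, b634, cd14, cd3f, d922, e067, e886, fcec}.
Only in 9ec4's history (ahead): {} — 0.
Only in 51bc's history (behind): {08a4, 4dce, 51bc, 77a9, a5dc, a75f, b634, cd14, d922, e067, e886, fcec} — 12.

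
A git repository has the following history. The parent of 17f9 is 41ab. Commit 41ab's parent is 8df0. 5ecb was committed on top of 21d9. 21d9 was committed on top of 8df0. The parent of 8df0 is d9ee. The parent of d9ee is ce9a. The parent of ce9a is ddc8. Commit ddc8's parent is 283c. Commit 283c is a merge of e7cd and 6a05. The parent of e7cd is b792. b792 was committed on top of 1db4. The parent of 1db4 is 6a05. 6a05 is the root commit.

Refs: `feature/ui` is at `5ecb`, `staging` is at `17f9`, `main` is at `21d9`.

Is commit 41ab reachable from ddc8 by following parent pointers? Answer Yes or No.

No

Ancestors of ddc8: {1db4, 283c, 6a05, b792, ddc8, e7cd}.
41ab is not in that set, so it is not an ancestor of ddc8.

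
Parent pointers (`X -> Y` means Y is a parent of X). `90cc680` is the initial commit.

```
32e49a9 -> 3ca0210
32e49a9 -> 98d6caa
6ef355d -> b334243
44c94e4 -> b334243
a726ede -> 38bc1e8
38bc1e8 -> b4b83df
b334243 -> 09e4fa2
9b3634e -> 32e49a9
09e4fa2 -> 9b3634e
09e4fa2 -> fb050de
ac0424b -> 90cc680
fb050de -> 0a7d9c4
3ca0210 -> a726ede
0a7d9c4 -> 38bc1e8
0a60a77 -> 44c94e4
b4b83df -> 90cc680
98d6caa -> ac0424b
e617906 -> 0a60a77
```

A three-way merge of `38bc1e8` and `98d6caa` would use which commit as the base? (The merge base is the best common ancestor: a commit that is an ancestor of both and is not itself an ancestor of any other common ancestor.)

90cc680

Ancestors of 38bc1e8: {38bc1e8, 90cc680, b4b83df}.
Ancestors of 98d6caa: {90cc680, 98d6caa, ac0424b}.
Common ancestors: {90cc680}.
The only common ancestor is 90cc680, so it is the merge base.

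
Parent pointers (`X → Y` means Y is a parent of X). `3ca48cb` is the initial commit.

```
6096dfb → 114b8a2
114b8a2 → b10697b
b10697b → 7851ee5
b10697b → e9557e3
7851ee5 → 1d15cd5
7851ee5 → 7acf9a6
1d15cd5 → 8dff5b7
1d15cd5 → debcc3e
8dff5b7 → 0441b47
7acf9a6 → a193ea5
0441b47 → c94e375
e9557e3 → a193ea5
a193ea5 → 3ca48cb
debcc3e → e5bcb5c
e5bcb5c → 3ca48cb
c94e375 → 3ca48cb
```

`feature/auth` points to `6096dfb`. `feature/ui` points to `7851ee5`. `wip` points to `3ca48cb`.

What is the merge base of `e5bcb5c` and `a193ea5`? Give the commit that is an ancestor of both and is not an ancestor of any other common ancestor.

3ca48cb

Ancestors of e5bcb5c: {3ca48cb, e5bcb5c}.
Ancestors of a193ea5: {3ca48cb, a193ea5}.
Common ancestors: {3ca48cb}.
The only common ancestor is 3ca48cb, so it is the merge base.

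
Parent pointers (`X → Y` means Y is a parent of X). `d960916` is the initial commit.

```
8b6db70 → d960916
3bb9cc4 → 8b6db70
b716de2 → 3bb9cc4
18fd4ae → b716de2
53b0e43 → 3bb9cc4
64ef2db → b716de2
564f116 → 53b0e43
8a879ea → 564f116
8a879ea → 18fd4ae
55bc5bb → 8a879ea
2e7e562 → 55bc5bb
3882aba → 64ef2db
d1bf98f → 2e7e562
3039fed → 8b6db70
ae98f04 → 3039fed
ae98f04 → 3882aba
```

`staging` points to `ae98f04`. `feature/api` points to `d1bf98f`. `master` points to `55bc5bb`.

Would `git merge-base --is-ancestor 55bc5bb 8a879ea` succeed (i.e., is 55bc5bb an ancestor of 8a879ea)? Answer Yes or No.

No

Ancestors of 8a879ea: {18fd4ae, 3bb9cc4, 53b0e43, 564f116, 8a879ea, 8b6db70, b716de2, d960916}.
55bc5bb is not in that set, so it is not an ancestor of 8a879ea.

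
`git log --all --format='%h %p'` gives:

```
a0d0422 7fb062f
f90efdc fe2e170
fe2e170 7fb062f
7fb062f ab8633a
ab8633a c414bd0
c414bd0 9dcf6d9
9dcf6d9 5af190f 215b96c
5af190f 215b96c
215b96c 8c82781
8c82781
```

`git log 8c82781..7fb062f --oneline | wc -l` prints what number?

6

Reachable from 7fb062f: {215b96c, 5af190f, 7fb062f, 8c82781, 9dcf6d9, ab8633a, c414bd0}.
Reachable from 8c82781: {8c82781}.
In 7fb062f's history but not 8c82781's: {215b96c, 5af190f, 7fb062f, 9dcf6d9, ab8633a, c414bd0} — 6 commits.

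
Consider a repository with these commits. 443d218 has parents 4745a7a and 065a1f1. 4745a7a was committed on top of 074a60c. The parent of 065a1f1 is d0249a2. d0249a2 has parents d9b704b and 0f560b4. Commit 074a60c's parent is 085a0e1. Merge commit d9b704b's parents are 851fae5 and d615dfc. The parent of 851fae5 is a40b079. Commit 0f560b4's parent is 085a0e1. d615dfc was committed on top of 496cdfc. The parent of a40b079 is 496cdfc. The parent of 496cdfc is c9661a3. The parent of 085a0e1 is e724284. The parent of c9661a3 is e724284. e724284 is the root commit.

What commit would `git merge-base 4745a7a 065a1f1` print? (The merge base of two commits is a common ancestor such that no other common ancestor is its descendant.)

085a0e1

Ancestors of 4745a7a: {074a60c, 085a0e1, 4745a7a, e724284}.
Ancestors of 065a1f1: {065a1f1, 085a0e1, 0f560b4, 496cdfc, 851fae5, a40b079, c9661a3, d0249a2, d615dfc, d9b704b, e724284}.
Common ancestors: {085a0e1, e724284}.
Among these, 085a0e1 is not an ancestor of any other common ancestor — it is the merge base.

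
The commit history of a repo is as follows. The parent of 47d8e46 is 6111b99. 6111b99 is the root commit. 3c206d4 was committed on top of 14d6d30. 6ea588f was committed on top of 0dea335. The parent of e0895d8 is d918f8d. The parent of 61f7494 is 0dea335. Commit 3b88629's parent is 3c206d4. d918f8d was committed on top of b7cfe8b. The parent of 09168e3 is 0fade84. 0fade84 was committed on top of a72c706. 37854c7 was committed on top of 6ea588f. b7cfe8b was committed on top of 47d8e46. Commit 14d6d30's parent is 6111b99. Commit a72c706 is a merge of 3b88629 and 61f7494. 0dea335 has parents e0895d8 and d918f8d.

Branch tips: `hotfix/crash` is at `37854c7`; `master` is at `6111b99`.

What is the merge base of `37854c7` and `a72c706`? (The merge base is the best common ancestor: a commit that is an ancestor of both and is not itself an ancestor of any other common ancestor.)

Ancestors of 37854c7: {0dea335, 37854c7, 47d8e46, 6111b99, 6ea588f, b7cfe8b, d918f8d, e0895d8}.
Ancestors of a72c706: {0dea335, 14d6d30, 3b88629, 3c206d4, 47d8e46, 6111b99, 61f7494, a72c706, b7cfe8b, d918f8d, e0895d8}.
Common ancestors: {0dea335, 47d8e46, 6111b99, b7cfe8b, d918f8d, e0895d8}.
Among these, 0dea335 is not an ancestor of any other common ancestor — it is the merge base.

0dea335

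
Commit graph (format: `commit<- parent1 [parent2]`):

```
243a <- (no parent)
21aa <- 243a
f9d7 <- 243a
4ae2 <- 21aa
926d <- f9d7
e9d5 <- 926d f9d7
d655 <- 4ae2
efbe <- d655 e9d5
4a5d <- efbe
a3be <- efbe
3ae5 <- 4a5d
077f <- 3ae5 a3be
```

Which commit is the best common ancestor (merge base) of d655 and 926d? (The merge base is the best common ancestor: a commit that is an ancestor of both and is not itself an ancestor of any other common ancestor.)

243a

Ancestors of d655: {21aa, 243a, 4ae2, d655}.
Ancestors of 926d: {243a, 926d, f9d7}.
Common ancestors: {243a}.
The only common ancestor is 243a, so it is the merge base.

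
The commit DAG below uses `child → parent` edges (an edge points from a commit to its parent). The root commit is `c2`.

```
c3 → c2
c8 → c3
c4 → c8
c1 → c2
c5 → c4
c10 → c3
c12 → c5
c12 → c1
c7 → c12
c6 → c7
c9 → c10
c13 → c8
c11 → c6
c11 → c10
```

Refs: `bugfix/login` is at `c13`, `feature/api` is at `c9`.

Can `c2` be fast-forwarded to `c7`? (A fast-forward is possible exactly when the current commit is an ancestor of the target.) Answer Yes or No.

A fast-forward from c2 to c7 is possible iff c2 is an ancestor of c7.
Ancestors of c7: {c1, c12, c2, c3, c4, c5, c7, c8}.
c2 is among them, so fast-forward is possible.

Yes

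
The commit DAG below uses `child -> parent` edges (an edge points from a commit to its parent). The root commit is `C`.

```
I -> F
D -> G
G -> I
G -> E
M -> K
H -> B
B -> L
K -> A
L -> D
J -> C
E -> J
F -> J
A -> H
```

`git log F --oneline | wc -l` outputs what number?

3

Walking parent pointers from F: reachable set = {C, F, J}.
That is 3 commits.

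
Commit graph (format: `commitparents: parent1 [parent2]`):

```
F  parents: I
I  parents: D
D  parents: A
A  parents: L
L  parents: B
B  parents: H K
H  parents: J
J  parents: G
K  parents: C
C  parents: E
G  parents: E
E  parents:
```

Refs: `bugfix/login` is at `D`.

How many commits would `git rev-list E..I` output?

10

Reachable from I: {A, B, C, D, E, G, H, I, J, K, L}.
Reachable from E: {E}.
In I's history but not E's: {A, B, C, D, G, H, I, J, K, L} — 10 commits.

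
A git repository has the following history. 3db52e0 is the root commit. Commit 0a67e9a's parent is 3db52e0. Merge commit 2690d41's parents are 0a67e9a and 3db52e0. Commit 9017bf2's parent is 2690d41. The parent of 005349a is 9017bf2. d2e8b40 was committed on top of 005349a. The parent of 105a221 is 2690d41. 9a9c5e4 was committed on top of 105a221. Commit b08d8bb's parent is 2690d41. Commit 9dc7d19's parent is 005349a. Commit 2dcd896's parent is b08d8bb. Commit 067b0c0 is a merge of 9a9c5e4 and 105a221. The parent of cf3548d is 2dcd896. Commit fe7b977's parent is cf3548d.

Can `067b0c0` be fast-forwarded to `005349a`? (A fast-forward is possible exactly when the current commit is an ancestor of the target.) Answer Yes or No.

No

A fast-forward from 067b0c0 to 005349a is possible iff 067b0c0 is an ancestor of 005349a.
Ancestors of 005349a: {005349a, 0a67e9a, 2690d41, 3db52e0, 9017bf2}.
067b0c0 is not among them, so fast-forward is not possible.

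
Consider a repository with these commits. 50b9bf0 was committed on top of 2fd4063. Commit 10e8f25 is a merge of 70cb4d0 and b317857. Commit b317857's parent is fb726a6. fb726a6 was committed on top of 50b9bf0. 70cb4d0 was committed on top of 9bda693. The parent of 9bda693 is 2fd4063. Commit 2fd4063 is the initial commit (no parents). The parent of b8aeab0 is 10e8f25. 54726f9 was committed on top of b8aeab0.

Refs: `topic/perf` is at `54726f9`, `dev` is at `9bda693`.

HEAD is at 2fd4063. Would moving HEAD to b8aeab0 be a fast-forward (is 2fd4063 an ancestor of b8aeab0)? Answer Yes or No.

Yes

A fast-forward from 2fd4063 to b8aeab0 is possible iff 2fd4063 is an ancestor of b8aeab0.
Ancestors of b8aeab0: {10e8f25, 2fd4063, 50b9bf0, 70cb4d0, 9bda693, b317857, b8aeab0, fb726a6}.
2fd4063 is among them, so fast-forward is possible.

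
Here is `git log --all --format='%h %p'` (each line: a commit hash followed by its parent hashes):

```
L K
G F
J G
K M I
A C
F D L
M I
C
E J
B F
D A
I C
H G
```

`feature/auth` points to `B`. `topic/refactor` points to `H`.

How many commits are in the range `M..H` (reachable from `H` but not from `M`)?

7

Reachable from H: {A, C, D, F, G, H, I, K, L, M}.
Reachable from M: {C, I, M}.
In H's history but not M's: {A, D, F, G, H, K, L} — 7 commits.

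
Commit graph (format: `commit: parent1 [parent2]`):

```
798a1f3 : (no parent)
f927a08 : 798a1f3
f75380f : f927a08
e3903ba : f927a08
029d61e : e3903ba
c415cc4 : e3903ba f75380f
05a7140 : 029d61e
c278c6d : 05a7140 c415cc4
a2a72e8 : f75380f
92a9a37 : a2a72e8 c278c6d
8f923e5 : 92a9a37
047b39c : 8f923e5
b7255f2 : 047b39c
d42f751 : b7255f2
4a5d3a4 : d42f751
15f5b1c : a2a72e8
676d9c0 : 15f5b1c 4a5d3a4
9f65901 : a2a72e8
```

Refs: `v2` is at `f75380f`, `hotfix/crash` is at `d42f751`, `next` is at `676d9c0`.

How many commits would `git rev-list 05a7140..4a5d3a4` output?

Reachable from 4a5d3a4: {029d61e, 047b39c, 05a7140, 4a5d3a4, 798a1f3, 8f923e5, 92a9a37, a2a72e8, b7255f2, c278c6d, c415cc4, d42f751, e3903ba, f75380f, f927a08}.
Reachable from 05a7140: {029d61e, 05a7140, 798a1f3, e3903ba, f927a08}.
In 4a5d3a4's history but not 05a7140's: {047b39c, 4a5d3a4, 8f923e5, 92a9a37, a2a72e8, b7255f2, c278c6d, c415cc4, d42f751, f75380f} — 10 commits.

10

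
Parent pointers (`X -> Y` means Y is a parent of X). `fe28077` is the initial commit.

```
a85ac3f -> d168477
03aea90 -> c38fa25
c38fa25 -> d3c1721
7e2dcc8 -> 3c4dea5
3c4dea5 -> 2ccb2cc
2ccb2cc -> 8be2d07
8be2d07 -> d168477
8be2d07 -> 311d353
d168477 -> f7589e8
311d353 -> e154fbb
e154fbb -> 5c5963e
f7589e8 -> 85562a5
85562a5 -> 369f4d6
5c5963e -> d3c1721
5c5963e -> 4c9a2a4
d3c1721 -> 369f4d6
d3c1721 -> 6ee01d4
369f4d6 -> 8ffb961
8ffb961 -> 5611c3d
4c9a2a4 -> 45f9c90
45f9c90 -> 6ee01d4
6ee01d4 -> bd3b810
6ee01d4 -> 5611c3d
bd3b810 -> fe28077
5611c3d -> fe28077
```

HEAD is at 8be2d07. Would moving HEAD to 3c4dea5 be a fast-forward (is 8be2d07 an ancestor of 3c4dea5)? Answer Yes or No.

Yes

A fast-forward from 8be2d07 to 3c4dea5 is possible iff 8be2d07 is an ancestor of 3c4dea5.
Ancestors of 3c4dea5: {2ccb2cc, 311d353, 369f4d6, 3c4dea5, 45f9c90, 4c9a2a4, 5611c3d, 5c5963e, 6ee01d4, 85562a5, 8be2d07, 8ffb961, bd3b810, d168477, d3c1721, e154fbb, f7589e8, fe28077}.
8be2d07 is among them, so fast-forward is possible.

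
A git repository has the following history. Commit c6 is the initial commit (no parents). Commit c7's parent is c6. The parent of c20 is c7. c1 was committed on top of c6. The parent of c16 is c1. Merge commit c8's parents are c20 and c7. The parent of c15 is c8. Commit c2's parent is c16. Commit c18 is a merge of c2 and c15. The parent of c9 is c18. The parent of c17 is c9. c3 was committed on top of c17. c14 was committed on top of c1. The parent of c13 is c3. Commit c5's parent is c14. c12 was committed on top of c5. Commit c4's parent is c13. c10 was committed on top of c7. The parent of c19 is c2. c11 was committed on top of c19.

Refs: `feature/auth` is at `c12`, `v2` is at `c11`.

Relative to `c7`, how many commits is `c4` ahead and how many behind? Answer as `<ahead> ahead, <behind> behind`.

12 ahead, 0 behind

Reachable from c4: {c1, c13, c15, c16, c17, c18, c2, c20, c3, c4, c6, c7, c8, c9}.
Reachable from c7: {c6, c7}.
Only in c4's history (ahead): {c1, c13, c15, c16, c17, c18, c2, c20, c3, c4, c8, c9} — 12.
Only in c7's history (behind): {} — 0.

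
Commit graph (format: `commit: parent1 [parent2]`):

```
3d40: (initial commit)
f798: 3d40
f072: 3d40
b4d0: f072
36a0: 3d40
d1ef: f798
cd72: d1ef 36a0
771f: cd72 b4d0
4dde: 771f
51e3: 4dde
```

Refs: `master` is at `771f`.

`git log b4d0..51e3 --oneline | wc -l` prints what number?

Reachable from 51e3: {36a0, 3d40, 4dde, 51e3, 771f, b4d0, cd72, d1ef, f072, f798}.
Reachable from b4d0: {3d40, b4d0, f072}.
In 51e3's history but not b4d0's: {36a0, 4dde, 51e3, 771f, cd72, d1ef, f798} — 7 commits.

7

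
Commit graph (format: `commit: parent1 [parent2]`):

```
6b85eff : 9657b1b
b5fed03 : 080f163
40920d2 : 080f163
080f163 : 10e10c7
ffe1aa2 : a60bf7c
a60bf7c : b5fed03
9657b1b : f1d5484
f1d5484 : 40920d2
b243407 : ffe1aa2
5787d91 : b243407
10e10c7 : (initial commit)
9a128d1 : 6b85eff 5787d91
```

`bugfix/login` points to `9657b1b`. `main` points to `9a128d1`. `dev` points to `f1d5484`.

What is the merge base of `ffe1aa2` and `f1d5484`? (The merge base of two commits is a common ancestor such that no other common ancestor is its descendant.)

080f163

Ancestors of ffe1aa2: {080f163, 10e10c7, a60bf7c, b5fed03, ffe1aa2}.
Ancestors of f1d5484: {080f163, 10e10c7, 40920d2, f1d5484}.
Common ancestors: {080f163, 10e10c7}.
Among these, 080f163 is not an ancestor of any other common ancestor — it is the merge base.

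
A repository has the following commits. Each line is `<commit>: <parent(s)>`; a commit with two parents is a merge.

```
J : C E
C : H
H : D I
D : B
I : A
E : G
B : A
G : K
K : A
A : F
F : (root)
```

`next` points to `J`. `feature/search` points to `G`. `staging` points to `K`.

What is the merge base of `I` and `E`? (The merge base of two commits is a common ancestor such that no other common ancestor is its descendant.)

A

Ancestors of I: {A, F, I}.
Ancestors of E: {A, E, F, G, K}.
Common ancestors: {A, F}.
Among these, A is not an ancestor of any other common ancestor — it is the merge base.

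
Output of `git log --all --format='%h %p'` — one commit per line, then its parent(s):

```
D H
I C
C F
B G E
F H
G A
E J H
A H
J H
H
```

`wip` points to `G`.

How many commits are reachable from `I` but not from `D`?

3

Reachable from I: {C, F, H, I}.
Reachable from D: {D, H}.
In I's history but not D's: {C, F, I} — 3 commits.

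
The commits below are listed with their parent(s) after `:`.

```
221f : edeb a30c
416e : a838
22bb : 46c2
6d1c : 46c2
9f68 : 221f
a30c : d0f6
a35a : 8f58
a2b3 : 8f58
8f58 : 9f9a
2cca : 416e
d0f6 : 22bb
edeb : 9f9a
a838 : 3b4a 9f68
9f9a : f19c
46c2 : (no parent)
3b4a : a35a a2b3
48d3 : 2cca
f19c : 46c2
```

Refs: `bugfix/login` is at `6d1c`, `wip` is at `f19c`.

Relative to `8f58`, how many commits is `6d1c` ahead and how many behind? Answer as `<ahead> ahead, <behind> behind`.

Reachable from 6d1c: {46c2, 6d1c}.
Reachable from 8f58: {46c2, 8f58, 9f9a, f19c}.
Only in 6d1c's history (ahead): {6d1c} — 1.
Only in 8f58's history (behind): {8f58, 9f9a, f19c} — 3.

1 ahead, 3 behind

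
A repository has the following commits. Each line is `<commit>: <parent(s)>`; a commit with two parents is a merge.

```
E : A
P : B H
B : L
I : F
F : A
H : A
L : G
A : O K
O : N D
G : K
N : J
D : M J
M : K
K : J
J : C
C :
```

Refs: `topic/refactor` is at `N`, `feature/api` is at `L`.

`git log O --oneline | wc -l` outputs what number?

7

Walking parent pointers from O: reachable set = {C, D, J, K, M, N, O}.
That is 7 commits.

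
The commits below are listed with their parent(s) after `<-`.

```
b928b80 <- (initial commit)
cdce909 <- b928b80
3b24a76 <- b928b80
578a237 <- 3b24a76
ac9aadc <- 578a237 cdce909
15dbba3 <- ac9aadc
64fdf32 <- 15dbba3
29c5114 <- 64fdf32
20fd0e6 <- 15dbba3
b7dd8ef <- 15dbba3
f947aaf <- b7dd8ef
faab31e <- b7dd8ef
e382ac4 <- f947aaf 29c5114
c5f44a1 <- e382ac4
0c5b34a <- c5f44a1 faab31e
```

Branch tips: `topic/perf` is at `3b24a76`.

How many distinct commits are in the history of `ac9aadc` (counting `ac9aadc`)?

Walking parent pointers from ac9aadc: reachable set = {3b24a76, 578a237, ac9aadc, b928b80, cdce909}.
That is 5 commits.

5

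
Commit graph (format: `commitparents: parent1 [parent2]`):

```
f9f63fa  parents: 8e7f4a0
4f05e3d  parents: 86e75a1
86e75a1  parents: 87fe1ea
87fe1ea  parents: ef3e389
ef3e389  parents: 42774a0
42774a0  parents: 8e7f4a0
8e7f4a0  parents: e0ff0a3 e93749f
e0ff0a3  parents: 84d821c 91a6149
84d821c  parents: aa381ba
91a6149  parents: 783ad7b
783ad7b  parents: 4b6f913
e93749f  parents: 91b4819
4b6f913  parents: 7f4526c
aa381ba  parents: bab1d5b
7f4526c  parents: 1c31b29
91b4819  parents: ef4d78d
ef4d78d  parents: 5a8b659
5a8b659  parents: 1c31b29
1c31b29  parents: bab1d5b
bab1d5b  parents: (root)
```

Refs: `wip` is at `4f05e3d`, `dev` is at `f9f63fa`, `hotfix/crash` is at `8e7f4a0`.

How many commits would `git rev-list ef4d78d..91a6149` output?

Reachable from 91a6149: {1c31b29, 4b6f913, 783ad7b, 7f4526c, 91a6149, bab1d5b}.
Reachable from ef4d78d: {1c31b29, 5a8b659, bab1d5b, ef4d78d}.
In 91a6149's history but not ef4d78d's: {4b6f913, 783ad7b, 7f4526c, 91a6149} — 4 commits.

4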